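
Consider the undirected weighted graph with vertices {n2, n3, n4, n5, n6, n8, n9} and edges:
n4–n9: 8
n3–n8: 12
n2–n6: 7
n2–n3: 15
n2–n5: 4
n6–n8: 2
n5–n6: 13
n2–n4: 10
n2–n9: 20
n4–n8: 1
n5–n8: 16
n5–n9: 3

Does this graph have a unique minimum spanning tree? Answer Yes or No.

Yes

Sort edges by weight, then run Kruskal:
n4–n8 (1): add. Components now {n2} {n4,n8} {n9} {n3} {n5} {n6}
n6–n8 (2): add. Components now {n2} {n4,n6,n8} {n9} {n3} {n5}
n5–n9 (3): add. Components now {n2} {n4,n6,n8} {n5,n9} {n3}
n2–n5 (4): add. Components now {n2,n5,n9} {n4,n6,n8} {n3}
n2–n6 (7): add. Components now {n2,n4,n5,n6,n8,n9} {n3}
n4–n9 (8): skip — n9 and n4 already connected.
n2–n4 (10): skip — n2 and n4 already connected.
n3–n8 (12): add. Components now {n2,n3,n4,n5,n6,n8,n9}
Every non-tree edge has weight strictly greater than the heaviest edge on the tree path between its endpoints, so the MST is unique.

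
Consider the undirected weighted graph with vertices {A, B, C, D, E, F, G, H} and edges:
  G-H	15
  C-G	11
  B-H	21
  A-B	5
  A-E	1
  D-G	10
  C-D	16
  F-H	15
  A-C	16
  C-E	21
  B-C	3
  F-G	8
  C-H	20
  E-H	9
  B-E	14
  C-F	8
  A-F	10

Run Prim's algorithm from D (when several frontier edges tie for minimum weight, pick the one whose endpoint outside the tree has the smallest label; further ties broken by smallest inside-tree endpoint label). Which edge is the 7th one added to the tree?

E-H

Prim, starting at D.
Step 1: cheapest edge leaving the tree is D-G (10); add G.
Step 2: cheapest edge leaving the tree is F-G (8); add F.
Step 3: cheapest edge leaving the tree is C-F (8); add C.
Step 4: cheapest edge leaving the tree is B-C (3); add B.
Step 5: cheapest edge leaving the tree is A-B (5); add A.
Step 6: cheapest edge leaving the tree is A-E (1); add E.
Step 7: cheapest edge leaving the tree is E-H (9); add H.
The 7th edge added is E-H.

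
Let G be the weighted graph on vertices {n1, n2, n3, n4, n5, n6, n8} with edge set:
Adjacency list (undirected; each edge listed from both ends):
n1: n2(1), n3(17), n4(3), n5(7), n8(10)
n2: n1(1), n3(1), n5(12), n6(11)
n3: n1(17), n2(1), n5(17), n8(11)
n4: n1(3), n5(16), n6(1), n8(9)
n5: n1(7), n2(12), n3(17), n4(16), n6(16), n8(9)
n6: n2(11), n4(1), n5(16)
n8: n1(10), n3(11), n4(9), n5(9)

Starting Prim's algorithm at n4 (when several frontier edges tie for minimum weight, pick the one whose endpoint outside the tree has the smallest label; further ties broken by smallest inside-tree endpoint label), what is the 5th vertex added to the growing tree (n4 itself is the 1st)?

Prim's algorithm from n4:
Step 1: cheapest edge leaving the tree is n4-n6 (1); add n6.
Step 2: cheapest edge leaving the tree is n1-n4 (3); add n1.
Step 3: cheapest edge leaving the tree is n1-n2 (1); add n2.
Step 4: cheapest edge leaving the tree is n2-n3 (1); add n3.
Step 5: cheapest edge leaving the tree is n1-n5 (7); add n5.
Step 6: cheapest edge leaving the tree is n4-n8 (9); add n8.
Vertex order: n4, n6, n1, n2, n3, n5, n8. The 5th vertex is n3.

n3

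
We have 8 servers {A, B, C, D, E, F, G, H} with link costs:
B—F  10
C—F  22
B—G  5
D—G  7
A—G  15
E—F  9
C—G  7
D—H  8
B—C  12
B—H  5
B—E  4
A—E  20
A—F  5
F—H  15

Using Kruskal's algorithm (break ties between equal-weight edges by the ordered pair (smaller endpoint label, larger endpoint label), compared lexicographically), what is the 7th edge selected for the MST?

E-F

Kruskal: consider edges lightest-first.
B—E (4): add — endpoints in different components.
A—F (5): add — endpoints in different components.
B—G (5): add — endpoints in different components.
B—H (5): add — endpoints in different components.
C—G (7): add — endpoints in different components.
D—G (7): add — endpoints in different components.
D—H (8): skip — D and H already connected.
E—F (9): add — endpoints in different components.
The 7th edge added is E—F.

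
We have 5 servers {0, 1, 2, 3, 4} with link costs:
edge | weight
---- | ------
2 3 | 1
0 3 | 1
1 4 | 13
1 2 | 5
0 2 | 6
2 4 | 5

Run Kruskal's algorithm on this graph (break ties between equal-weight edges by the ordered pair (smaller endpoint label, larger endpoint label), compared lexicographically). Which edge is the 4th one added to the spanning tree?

Kruskal's algorithm — process edges by increasing weight (ties by edge label):
0 3 (1): add. Components now {0,3} {1} {2} {4}
2 3 (1): add. Components now {0,2,3} {1} {4}
1 2 (5): add. Components now {0,1,2,3} {4}
2 4 (5): add. Components now {0,1,2,3,4}
The 4th edge added is 2 4.

2-4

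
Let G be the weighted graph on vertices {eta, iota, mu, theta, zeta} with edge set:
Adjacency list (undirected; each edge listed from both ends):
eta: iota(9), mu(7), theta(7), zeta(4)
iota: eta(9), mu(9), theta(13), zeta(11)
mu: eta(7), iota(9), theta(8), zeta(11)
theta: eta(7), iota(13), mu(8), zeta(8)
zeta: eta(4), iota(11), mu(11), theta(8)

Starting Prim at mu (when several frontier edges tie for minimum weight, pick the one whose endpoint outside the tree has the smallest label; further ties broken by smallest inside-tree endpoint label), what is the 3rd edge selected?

eta-theta

Prim's algorithm from mu:
Step 1: frontier [eta—mu 7, mu—theta 8, iota—mu 9, mu—zeta 11] → take eta—mu (7); add eta.
Step 2: frontier [eta—zeta 4, eta—theta 7, eta—iota 9, mu—theta 8, iota—mu 9, mu—zeta 11] → take eta—zeta (4); add zeta.
Step 3: frontier [eta—theta 7, eta—iota 9, mu—theta 8, iota—mu 9, theta—zeta 8, iota—zeta 11] → take eta—theta (7); add theta.
Step 4: frontier [eta—iota 9, iota—mu 9, iota—theta 13, iota—zeta 11] → take eta—iota (9); add iota.
The 3rd edge added is eta—theta.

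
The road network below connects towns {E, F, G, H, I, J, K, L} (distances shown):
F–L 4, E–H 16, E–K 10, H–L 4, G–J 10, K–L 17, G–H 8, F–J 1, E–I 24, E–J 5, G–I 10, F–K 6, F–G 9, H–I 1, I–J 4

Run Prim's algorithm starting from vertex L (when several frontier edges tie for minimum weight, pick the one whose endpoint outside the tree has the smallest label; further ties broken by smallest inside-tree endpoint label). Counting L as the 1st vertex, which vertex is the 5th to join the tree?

I

Grow the tree from L using Prim:
Step 1: cheapest edge leaving the tree is F–L (4); add F.
Step 2: cheapest edge leaving the tree is F–J (1); add J.
Step 3: cheapest edge leaving the tree is H–L (4); add H.
Step 4: cheapest edge leaving the tree is H–I (1); add I.
Step 5: cheapest edge leaving the tree is E–J (5); add E.
Step 6: cheapest edge leaving the tree is F–K (6); add K.
Step 7: cheapest edge leaving the tree is G–H (8); add G.
Vertex order: L, F, J, H, I, E, K, G. The 5th vertex is I.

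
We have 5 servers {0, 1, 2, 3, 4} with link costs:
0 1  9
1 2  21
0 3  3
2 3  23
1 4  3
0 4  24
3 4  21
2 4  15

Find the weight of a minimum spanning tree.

Kruskal: consider edges lightest-first.
0 3 (3): add — endpoints in different components.
1 4 (3): add — endpoints in different components.
0 1 (9): add — endpoints in different components.
2 4 (15): add — endpoints in different components.
MST edges: 0 3, 1 4, 0 1, 2 4; total weight 3+3+9+15 = 30.

30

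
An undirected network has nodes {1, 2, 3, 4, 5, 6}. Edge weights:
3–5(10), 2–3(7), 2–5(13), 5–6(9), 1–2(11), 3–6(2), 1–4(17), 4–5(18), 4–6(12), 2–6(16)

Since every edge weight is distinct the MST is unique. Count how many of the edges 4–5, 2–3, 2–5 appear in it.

1

Sort edges by weight, then run Kruskal:
3–6 (2): add. Components now {1} {2} {3,6} {4} {5}
2–3 (7): add. Components now {1} {2,3,6} {4} {5}
5–6 (9): add. Components now {1} {2,3,5,6} {4}
3–5 (10): skip — 3 and 5 already connected.
1–2 (11): add. Components now {1,2,3,5,6} {4}
4–6 (12): add. Components now {1,2,3,4,5,6}
MST edge set: {3–6, 2–3, 5–6, 1–2, 4–6}.
Of the listed edges, {2–3} are in the MST → 1.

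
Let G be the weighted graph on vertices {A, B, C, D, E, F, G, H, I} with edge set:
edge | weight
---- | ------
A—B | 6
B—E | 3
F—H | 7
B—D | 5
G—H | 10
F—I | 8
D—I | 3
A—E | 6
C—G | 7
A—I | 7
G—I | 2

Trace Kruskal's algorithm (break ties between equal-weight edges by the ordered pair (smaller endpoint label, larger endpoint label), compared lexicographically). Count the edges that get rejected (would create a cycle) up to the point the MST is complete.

2

Sort edges by weight, then run Kruskal:
G—I (2): add — endpoints in different components.
B—E (3): add — endpoints in different components.
D—I (3): add — endpoints in different components.
B—D (5): add — endpoints in different components.
A—B (6): add — endpoints in different components.
A—E (6): skip — A and E already connected.
A—I (7): skip — A and I already connected.
C—G (7): add — endpoints in different components.
F—H (7): add — endpoints in different components.
F—I (8): add — endpoints in different components.
Edges rejected before the tree was complete: 2.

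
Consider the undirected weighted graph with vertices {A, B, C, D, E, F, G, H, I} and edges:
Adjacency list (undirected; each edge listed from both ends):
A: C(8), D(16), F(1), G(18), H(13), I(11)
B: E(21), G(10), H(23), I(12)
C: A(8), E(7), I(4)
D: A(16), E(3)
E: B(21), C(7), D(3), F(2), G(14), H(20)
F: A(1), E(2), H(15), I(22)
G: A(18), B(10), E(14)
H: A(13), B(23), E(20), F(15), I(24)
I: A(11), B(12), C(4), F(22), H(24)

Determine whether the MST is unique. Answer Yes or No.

Yes

Sort edges by weight, then run Kruskal:
A-F (1): add — endpoints in different components.
E-F (2): add — endpoints in different components.
D-E (3): add — endpoints in different components.
C-I (4): add — endpoints in different components.
C-E (7): add — endpoints in different components.
A-C (8): skip — A and C already connected.
B-G (10): add — endpoints in different components.
A-I (11): skip — A and I already connected.
B-I (12): add — endpoints in different components.
A-H (13): add — endpoints in different components.
Every non-tree edge has weight strictly greater than the heaviest edge on the tree path between its endpoints, so the MST is unique.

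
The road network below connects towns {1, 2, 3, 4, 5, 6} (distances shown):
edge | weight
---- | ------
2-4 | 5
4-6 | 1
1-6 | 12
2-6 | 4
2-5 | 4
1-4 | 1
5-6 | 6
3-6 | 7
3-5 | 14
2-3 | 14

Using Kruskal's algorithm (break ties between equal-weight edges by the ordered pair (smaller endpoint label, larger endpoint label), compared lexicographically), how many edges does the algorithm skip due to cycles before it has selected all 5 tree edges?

2

Sort edges by weight, then run Kruskal:
1-4 (1): add. Components now {1,4} {2} {3} {5} {6}
4-6 (1): add. Components now {1,4,6} {2} {3} {5}
2-5 (4): add. Components now {1,4,6} {2,5} {3}
2-6 (4): add. Components now {1,2,4,5,6} {3}
2-4 (5): skip — 2 and 4 already connected.
5-6 (6): skip — 5 and 6 already connected.
3-6 (7): add. Components now {1,2,3,4,5,6}
Edges rejected before the tree was complete: 2.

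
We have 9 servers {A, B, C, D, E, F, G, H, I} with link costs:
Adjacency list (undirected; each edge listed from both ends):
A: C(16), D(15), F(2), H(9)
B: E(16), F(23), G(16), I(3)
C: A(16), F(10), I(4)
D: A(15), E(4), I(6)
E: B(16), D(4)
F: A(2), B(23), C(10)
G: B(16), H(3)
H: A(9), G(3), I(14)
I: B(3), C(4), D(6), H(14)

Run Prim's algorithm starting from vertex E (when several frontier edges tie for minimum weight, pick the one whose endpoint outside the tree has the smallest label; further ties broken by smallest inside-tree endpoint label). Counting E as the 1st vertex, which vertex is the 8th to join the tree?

Prim's algorithm from E:
Step 1: frontier [D—E 4, B—E 16] → take D—E (4); add D.
Step 2: frontier [D—I 6, A—D 15, B—E 16] → take D—I (6); add I.
Step 3: frontier [A—D 15, B—E 16, B—I 3, C—I 4, H—I 14] → take B—I (3); add B.
Step 4: frontier [B—G 16, B—F 23, A—D 15, C—I 4, H—I 14] → take C—I (4); add C.
Step 5: frontier [B—G 16, B—F 23, C—F 10, A—C 16, A—D 15, H—I 14] → take C—F (10); add F.
Step 6: frontier [B—G 16, A—C 16, A—D 15, A—F 2, H—I 14] → take A—F (2); add A.
Step 7: frontier [A—H 9, B—G 16, H—I 14] → take A—H (9); add H.
Step 8: frontier [B—G 16, G—H 3] → take G—H (3); add G.
Vertex order: E, D, I, B, C, F, A, H, G. The 8th vertex is H.

H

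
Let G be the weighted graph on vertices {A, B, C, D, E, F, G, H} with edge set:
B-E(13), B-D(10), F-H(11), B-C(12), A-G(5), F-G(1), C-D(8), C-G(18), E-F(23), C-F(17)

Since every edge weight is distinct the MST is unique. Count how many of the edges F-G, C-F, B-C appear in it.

2

Kruskal: consider edges lightest-first.
F-G (1): add — endpoints in different components.
A-G (5): add — endpoints in different components.
C-D (8): add — endpoints in different components.
B-D (10): add — endpoints in different components.
F-H (11): add — endpoints in different components.
B-C (12): skip — B and C already connected.
B-E (13): add — endpoints in different components.
C-F (17): add — endpoints in different components.
MST edge set: {F-G, A-G, C-D, B-D, F-H, B-E, C-F}.
Of the listed edges, {F-G, C-F} are in the MST → 2.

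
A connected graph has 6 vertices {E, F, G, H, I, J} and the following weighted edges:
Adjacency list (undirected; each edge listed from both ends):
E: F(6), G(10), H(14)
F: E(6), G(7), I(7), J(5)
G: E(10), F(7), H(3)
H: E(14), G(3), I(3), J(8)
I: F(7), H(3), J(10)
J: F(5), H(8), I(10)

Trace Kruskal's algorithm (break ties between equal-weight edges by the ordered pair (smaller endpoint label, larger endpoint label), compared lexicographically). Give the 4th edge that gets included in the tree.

Kruskal's algorithm — process edges by increasing weight (ties by edge label):
G—H (3): add. Components now {E} {F} {G,H} {I} {J}
H—I (3): add. Components now {E} {F} {G,H,I} {J}
F—J (5): add. Components now {E} {F,J} {G,H,I}
E—F (6): add. Components now {E,F,J} {G,H,I}
F—G (7): add. Components now {E,F,G,H,I,J}
The 4th edge added is E—F.

E-F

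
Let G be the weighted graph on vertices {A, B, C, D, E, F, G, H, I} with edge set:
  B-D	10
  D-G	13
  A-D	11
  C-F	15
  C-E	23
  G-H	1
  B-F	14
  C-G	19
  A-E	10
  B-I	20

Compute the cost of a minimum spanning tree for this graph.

94

Kruskal: consider edges lightest-first.
G-H (1): add — endpoints in different components.
A-E (10): add — endpoints in different components.
B-D (10): add — endpoints in different components.
A-D (11): add — endpoints in different components.
D-G (13): add — endpoints in different components.
B-F (14): add — endpoints in different components.
C-F (15): add — endpoints in different components.
C-G (19): skip — C and G already connected.
B-I (20): add — endpoints in different components.
MST edges: G-H, A-E, B-D, A-D, D-G, B-F, C-F, B-I; total weight 1+10+10+11+13+14+15+20 = 94.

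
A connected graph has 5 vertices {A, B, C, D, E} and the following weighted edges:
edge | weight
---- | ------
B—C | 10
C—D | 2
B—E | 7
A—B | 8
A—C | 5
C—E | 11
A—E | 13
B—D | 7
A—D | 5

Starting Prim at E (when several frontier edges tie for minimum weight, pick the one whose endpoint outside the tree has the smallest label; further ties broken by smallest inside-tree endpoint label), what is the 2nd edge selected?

Prim's algorithm from E:
Step 1: cheapest edge leaving the tree is B—E (7); add B.
Step 2: cheapest edge leaving the tree is B—D (7); add D.
Step 3: cheapest edge leaving the tree is C—D (2); add C.
Step 4: cheapest edge leaving the tree is A—C (5); add A.
The 2nd edge added is B—D.

B-D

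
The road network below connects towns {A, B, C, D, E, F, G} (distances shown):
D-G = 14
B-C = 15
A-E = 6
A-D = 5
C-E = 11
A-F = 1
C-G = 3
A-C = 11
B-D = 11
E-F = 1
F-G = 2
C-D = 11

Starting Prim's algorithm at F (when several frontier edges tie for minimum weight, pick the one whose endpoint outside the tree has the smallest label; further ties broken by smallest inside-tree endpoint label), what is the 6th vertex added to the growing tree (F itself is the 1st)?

D

Grow the tree from F using Prim:
Step 1: frontier [A-F 1, E-F 1, F-G 2] → take A-F (1); add A.
Step 2: frontier [A-D 5, A-E 6, A-C 11, E-F 1, F-G 2] → take E-F (1); add E.
Step 3: frontier [A-D 5, A-C 11, C-E 11, F-G 2] → take F-G (2); add G.
Step 4: frontier [A-D 5, A-C 11, C-E 11, C-G 3, D-G 14] → take C-G (3); add C.
Step 5: frontier [A-D 5, C-D 11, B-C 15, D-G 14] → take A-D (5); add D.
Step 6: frontier [B-C 15, B-D 11] → take B-D (11); add B.
Vertex order: F, A, E, G, C, D, B. The 6th vertex is D.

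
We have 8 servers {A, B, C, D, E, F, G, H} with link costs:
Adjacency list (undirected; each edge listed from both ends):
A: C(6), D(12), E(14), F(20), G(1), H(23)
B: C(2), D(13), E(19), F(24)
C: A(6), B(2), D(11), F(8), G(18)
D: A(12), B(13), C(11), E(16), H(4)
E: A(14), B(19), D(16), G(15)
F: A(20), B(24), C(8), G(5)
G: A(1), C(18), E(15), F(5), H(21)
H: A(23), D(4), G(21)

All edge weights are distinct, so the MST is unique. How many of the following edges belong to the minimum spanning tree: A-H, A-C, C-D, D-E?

2

Kruskal: consider edges lightest-first.
A-G (1): add — endpoints in different components.
B-C (2): add — endpoints in different components.
D-H (4): add — endpoints in different components.
F-G (5): add — endpoints in different components.
A-C (6): add — endpoints in different components.
C-F (8): skip — C and F already connected.
C-D (11): add — endpoints in different components.
A-D (12): skip — A and D already connected.
B-D (13): skip — B and D already connected.
A-E (14): add — endpoints in different components.
MST edge set: {A-G, B-C, D-H, F-G, A-C, C-D, A-E}.
Of the listed edges, {A-C, C-D} are in the MST → 2.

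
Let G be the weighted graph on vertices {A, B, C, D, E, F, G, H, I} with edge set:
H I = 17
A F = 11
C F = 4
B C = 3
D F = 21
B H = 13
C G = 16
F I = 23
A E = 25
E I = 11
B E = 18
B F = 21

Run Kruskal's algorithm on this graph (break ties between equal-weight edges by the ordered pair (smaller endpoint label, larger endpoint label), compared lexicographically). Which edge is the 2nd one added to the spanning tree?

C-F

Kruskal's algorithm — process edges by increasing weight (ties by edge label):
B C (3): add — endpoints in different components.
C F (4): add — endpoints in different components.
A F (11): add — endpoints in different components.
E I (11): add — endpoints in different components.
B H (13): add — endpoints in different components.
C G (16): add — endpoints in different components.
H I (17): add — endpoints in different components.
B E (18): skip — B and E already connected.
B F (21): skip — B and F already connected.
D F (21): add — endpoints in different components.
The 2nd edge added is C F.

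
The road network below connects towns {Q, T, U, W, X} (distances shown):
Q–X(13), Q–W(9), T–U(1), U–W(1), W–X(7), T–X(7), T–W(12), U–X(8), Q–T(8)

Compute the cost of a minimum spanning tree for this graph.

Kruskal's algorithm — process edges by increasing weight (ties by edge label):
T–U (1): add. Components now {T,U} {Q} {W} {X}
U–W (1): add. Components now {T,U,W} {Q} {X}
T–X (7): add. Components now {T,U,W,X} {Q}
W–X (7): skip — W and X already connected.
Q–T (8): add. Components now {Q,T,U,W,X}
MST edges: T–U, U–W, T–X, Q–T; total weight 1+1+7+8 = 17.

17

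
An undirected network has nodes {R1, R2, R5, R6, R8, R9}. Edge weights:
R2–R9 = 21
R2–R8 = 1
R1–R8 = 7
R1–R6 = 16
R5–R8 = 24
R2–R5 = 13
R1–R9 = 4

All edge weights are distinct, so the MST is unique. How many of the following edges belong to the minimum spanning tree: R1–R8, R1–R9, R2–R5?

Sort edges by weight, then run Kruskal:
R2–R8 (1): add — endpoints in different components.
R1–R9 (4): add — endpoints in different components.
R1–R8 (7): add — endpoints in different components.
R2–R5 (13): add — endpoints in different components.
R1–R6 (16): add — endpoints in different components.
MST edge set: {R2–R8, R1–R9, R1–R8, R2–R5, R1–R6}.
Of the listed edges, {R1–R8, R1–R9, R2–R5} are in the MST → 3.

3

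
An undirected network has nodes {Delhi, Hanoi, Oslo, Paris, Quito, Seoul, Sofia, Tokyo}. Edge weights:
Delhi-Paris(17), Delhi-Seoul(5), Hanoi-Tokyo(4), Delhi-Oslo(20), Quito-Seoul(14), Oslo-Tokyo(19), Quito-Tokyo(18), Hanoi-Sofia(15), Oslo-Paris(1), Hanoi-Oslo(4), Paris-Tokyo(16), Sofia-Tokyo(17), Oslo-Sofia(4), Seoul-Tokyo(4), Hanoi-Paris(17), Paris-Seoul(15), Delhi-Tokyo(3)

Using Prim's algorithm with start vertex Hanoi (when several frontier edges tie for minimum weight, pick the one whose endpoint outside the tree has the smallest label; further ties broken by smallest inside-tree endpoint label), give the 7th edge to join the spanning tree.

Grow the tree from Hanoi using Prim:
Step 1: cheapest edge leaving the tree is Hanoi-Oslo (4); add Oslo.
Step 2: cheapest edge leaving the tree is Oslo-Paris (1); add Paris.
Step 3: cheapest edge leaving the tree is Oslo-Sofia (4); add Sofia.
Step 4: cheapest edge leaving the tree is Hanoi-Tokyo (4); add Tokyo.
Step 5: cheapest edge leaving the tree is Delhi-Tokyo (3); add Delhi.
Step 6: cheapest edge leaving the tree is Seoul-Tokyo (4); add Seoul.
Step 7: cheapest edge leaving the tree is Quito-Seoul (14); add Quito.
The 7th edge added is Quito-Seoul.

Quito-Seoul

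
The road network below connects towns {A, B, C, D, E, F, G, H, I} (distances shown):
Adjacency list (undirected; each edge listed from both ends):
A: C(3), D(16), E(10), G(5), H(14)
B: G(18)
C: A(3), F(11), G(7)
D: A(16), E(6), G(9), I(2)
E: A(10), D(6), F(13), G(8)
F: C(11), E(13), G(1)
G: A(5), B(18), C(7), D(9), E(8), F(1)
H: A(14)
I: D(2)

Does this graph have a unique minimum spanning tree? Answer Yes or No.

Kruskal: consider edges lightest-first.
F-G (1): add — endpoints in different components.
D-I (2): add — endpoints in different components.
A-C (3): add — endpoints in different components.
A-G (5): add — endpoints in different components.
D-E (6): add — endpoints in different components.
C-G (7): skip — C and G already connected.
E-G (8): add — endpoints in different components.
D-G (9): skip — D and G already connected.
A-E (10): skip — A and E already connected.
C-F (11): skip — C and F already connected.
E-F (13): skip — E and F already connected.
A-H (14): add — endpoints in different components.
A-D (16): skip — A and D already connected.
B-G (18): add — endpoints in different components.
Every non-tree edge has weight strictly greater than the heaviest edge on the tree path between its endpoints, so the MST is unique.

Yes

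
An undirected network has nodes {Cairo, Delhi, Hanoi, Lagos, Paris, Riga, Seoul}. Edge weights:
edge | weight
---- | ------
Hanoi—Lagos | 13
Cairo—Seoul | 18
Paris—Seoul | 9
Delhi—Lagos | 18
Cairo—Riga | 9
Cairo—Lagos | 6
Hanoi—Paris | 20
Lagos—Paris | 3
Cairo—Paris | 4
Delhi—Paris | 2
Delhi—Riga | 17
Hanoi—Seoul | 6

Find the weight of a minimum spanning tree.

33

Prim's algorithm from Seoul:
Step 1: frontier [Hanoi—Seoul 6, Paris—Seoul 9, Cairo—Seoul 18] → take Hanoi—Seoul (6); add Hanoi.
Step 2: frontier [Hanoi—Lagos 13, Hanoi—Paris 20, Paris—Seoul 9, Cairo—Seoul 18] → take Paris—Seoul (9); add Paris.
Step 3: frontier [Hanoi—Lagos 13, Delhi—Paris 2, Lagos—Paris 3, Cairo—Paris 4, Cairo—Seoul 18] → take Delhi—Paris (2); add Delhi.
Step 4: frontier [Delhi—Riga 17, Delhi—Lagos 18, Hanoi—Lagos 13, Lagos—Paris 3, Cairo—Paris 4, Cairo—Seoul 18] → take Lagos—Paris (3); add Lagos.
Step 5: frontier [Delhi—Riga 17, Cairo—Lagos 6, Cairo—Paris 4, Cairo—Seoul 18] → take Cairo—Paris (4); add Cairo.
Step 6: frontier [Cairo—Riga 9, Delhi—Riga 17] → take Cairo—Riga (9); add Riga.
MST edges: Hanoi—Seoul, Paris—Seoul, Delhi—Paris, Lagos—Paris, Cairo—Paris, Cairo—Riga; total weight 6+9+2+3+4+9 = 33.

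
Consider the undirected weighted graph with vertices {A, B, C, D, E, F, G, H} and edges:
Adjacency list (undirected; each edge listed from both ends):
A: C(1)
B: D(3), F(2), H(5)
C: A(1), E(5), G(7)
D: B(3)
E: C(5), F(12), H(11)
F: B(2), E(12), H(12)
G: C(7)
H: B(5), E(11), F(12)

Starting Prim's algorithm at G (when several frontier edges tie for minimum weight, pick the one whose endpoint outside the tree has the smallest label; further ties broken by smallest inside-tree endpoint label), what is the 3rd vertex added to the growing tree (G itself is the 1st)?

A

Grow the tree from G using Prim:
Step 1: frontier [C—G 7] → take C—G (7); add C.
Step 2: frontier [A—C 1, C—E 5] → take A—C (1); add A.
Step 3: frontier [C—E 5] → take C—E (5); add E.
Step 4: frontier [E—H 11, E—F 12] → take E—H (11); add H.
Step 5: frontier [E—F 12, B—H 5, F—H 12] → take B—H (5); add B.
Step 6: frontier [B—F 2, B—D 3, E—F 12, F—H 12] → take B—F (2); add F.
Step 7: frontier [B—D 3] → take B—D (3); add D.
Vertex order: G, C, A, E, H, B, F, D. The 3rd vertex is A.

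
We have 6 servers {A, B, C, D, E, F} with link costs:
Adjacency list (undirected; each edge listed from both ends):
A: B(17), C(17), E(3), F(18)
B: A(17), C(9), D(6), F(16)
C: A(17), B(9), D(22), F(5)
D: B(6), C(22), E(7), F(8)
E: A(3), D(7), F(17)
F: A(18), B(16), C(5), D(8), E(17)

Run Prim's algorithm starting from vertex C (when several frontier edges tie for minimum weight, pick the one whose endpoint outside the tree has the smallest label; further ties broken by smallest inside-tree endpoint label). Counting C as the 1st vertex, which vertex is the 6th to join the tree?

A

Prim's algorithm from C:
Step 1: cheapest edge leaving the tree is C—F (5); add F.
Step 2: cheapest edge leaving the tree is D—F (8); add D.
Step 3: cheapest edge leaving the tree is B—D (6); add B.
Step 4: cheapest edge leaving the tree is D—E (7); add E.
Step 5: cheapest edge leaving the tree is A—E (3); add A.
Vertex order: C, F, D, B, E, A. The 6th vertex is A.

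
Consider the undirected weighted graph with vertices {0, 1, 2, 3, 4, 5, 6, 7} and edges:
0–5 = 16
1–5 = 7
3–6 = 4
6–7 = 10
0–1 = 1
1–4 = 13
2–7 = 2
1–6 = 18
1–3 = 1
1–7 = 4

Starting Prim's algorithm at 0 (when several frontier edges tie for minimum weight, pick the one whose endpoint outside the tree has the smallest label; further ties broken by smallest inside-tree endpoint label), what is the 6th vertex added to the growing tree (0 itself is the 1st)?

2

Prim, starting at 0.
Step 1: cheapest edge leaving the tree is 0–1 (1); add 1.
Step 2: cheapest edge leaving the tree is 1–3 (1); add 3.
Step 3: cheapest edge leaving the tree is 3–6 (4); add 6.
Step 4: cheapest edge leaving the tree is 1–7 (4); add 7.
Step 5: cheapest edge leaving the tree is 2–7 (2); add 2.
Step 6: cheapest edge leaving the tree is 1–5 (7); add 5.
Step 7: cheapest edge leaving the tree is 1–4 (13); add 4.
Vertex order: 0, 1, 3, 6, 7, 2, 5, 4. The 6th vertex is 2.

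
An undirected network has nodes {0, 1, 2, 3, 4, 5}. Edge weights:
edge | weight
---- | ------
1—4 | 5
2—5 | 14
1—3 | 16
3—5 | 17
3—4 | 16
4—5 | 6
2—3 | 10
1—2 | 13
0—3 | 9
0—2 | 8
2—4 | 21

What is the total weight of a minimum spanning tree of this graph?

Kruskal: consider edges lightest-first.
1—4 (5): add. Components now {0} {1,4} {2} {3} {5}
4—5 (6): add. Components now {0} {1,4,5} {2} {3}
0—2 (8): add. Components now {0,2} {1,4,5} {3}
0—3 (9): add. Components now {0,2,3} {1,4,5}
2—3 (10): skip — 2 and 3 already connected.
1—2 (13): add. Components now {0,1,2,3,4,5}
MST edges: 1—4, 4—5, 0—2, 0—3, 1—2; total weight 5+6+8+9+13 = 41.

41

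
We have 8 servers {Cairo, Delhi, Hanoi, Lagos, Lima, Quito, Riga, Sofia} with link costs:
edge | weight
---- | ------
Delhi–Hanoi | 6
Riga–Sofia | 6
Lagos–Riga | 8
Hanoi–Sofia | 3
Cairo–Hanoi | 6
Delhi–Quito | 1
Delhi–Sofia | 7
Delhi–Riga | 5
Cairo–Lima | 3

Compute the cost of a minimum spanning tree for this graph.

32

Kruskal's algorithm — process edges by increasing weight (ties by edge label):
Delhi–Quito (1): add — endpoints in different components.
Cairo–Lima (3): add — endpoints in different components.
Hanoi–Sofia (3): add — endpoints in different components.
Delhi–Riga (5): add — endpoints in different components.
Cairo–Hanoi (6): add — endpoints in different components.
Delhi–Hanoi (6): add — endpoints in different components.
Riga–Sofia (6): skip — Riga and Sofia already connected.
Delhi–Sofia (7): skip — Delhi and Sofia already connected.
Lagos–Riga (8): add — endpoints in different components.
MST edges: Delhi–Quito, Cairo–Lima, Hanoi–Sofia, Delhi–Riga, Cairo–Hanoi, Delhi–Hanoi, Lagos–Riga; total weight 1+3+3+5+6+6+8 = 32.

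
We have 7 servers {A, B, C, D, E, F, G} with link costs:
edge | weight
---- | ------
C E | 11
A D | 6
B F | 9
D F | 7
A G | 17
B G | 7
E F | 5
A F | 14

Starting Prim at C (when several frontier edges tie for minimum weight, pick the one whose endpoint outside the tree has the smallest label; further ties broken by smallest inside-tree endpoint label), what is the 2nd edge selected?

Prim's algorithm from C:
Step 1: cheapest edge leaving the tree is C E (11); add E.
Step 2: cheapest edge leaving the tree is E F (5); add F.
Step 3: cheapest edge leaving the tree is D F (7); add D.
Step 4: cheapest edge leaving the tree is A D (6); add A.
Step 5: cheapest edge leaving the tree is B F (9); add B.
Step 6: cheapest edge leaving the tree is B G (7); add G.
The 2nd edge added is E F.

E-F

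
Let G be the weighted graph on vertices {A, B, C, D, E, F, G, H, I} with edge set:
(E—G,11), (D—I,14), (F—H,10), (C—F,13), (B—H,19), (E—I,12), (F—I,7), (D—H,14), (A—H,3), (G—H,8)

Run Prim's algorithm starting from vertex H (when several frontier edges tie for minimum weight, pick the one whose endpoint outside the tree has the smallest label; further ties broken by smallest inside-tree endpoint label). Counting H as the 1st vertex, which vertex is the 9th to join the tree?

B

Grow the tree from H using Prim:
Step 1: cheapest edge leaving the tree is A—H (3); add A.
Step 2: cheapest edge leaving the tree is G—H (8); add G.
Step 3: cheapest edge leaving the tree is F—H (10); add F.
Step 4: cheapest edge leaving the tree is F—I (7); add I.
Step 5: cheapest edge leaving the tree is E—G (11); add E.
Step 6: cheapest edge leaving the tree is C—F (13); add C.
Step 7: cheapest edge leaving the tree is D—H (14); add D.
Step 8: cheapest edge leaving the tree is B—H (19); add B.
Vertex order: H, A, G, F, I, E, C, D, B. The 9th vertex is B.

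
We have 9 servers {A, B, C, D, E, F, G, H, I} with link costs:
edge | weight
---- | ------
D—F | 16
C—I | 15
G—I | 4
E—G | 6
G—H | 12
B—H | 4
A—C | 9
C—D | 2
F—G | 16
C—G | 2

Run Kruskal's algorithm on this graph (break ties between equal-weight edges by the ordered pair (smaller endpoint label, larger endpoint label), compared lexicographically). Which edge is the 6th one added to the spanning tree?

Kruskal's algorithm — process edges by increasing weight (ties by edge label):
C—D (2): add — endpoints in different components.
C—G (2): add — endpoints in different components.
B—H (4): add — endpoints in different components.
G—I (4): add — endpoints in different components.
E—G (6): add — endpoints in different components.
A—C (9): add — endpoints in different components.
G—H (12): add — endpoints in different components.
C—I (15): skip — C and I already connected.
D—F (16): add — endpoints in different components.
The 6th edge added is A—C.

A-C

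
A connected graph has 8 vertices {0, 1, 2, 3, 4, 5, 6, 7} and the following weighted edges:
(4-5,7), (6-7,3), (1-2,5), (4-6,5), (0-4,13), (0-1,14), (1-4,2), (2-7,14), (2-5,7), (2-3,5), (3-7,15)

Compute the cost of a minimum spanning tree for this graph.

40

Kruskal: consider edges lightest-first.
1-4 (2): add — endpoints in different components.
6-7 (3): add — endpoints in different components.
1-2 (5): add — endpoints in different components.
2-3 (5): add — endpoints in different components.
4-6 (5): add — endpoints in different components.
2-5 (7): add — endpoints in different components.
4-5 (7): skip — 4 and 5 already connected.
0-4 (13): add — endpoints in different components.
MST edges: 1-4, 6-7, 1-2, 2-3, 4-6, 2-5, 0-4; total weight 2+3+5+5+5+7+13 = 40.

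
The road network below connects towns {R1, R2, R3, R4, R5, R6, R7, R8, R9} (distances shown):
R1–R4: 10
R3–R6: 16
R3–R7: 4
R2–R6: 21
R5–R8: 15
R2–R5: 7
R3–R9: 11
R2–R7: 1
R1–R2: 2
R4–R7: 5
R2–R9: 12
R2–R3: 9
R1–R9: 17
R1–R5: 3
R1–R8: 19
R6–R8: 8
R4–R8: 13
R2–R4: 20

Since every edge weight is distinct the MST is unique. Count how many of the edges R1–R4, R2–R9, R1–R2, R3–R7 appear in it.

Sort edges by weight, then run Kruskal:
R2–R7 (1): add — endpoints in different components.
R1–R2 (2): add — endpoints in different components.
R1–R5 (3): add — endpoints in different components.
R3–R7 (4): add — endpoints in different components.
R4–R7 (5): add — endpoints in different components.
R2–R5 (7): skip — R2 and R5 already connected.
R6–R8 (8): add — endpoints in different components.
R2–R3 (9): skip — R2 and R3 already connected.
R1–R4 (10): skip — R1 and R4 already connected.
R3–R9 (11): add — endpoints in different components.
R2–R9 (12): skip — R2 and R9 already connected.
R4–R8 (13): add — endpoints in different components.
MST edge set: {R2–R7, R1–R2, R1–R5, R3–R7, R4–R7, R6–R8, R3–R9, R4–R8}.
Of the listed edges, {R1–R2, R3–R7} are in the MST → 2.

2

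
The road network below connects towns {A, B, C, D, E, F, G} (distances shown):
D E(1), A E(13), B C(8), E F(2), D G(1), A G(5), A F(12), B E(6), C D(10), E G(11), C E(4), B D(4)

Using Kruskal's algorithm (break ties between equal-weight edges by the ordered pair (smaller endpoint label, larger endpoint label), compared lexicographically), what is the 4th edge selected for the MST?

Kruskal: consider edges lightest-first.
D E (1): add — endpoints in different components.
D G (1): add — endpoints in different components.
E F (2): add — endpoints in different components.
B D (4): add — endpoints in different components.
C E (4): add — endpoints in different components.
A G (5): add — endpoints in different components.
The 4th edge added is B D.

B-D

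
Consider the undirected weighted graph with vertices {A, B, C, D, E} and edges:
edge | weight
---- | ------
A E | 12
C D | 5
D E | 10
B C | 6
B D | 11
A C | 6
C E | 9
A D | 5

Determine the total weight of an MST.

Sort edges by weight, then run Kruskal:
A D (5): add — endpoints in different components.
C D (5): add — endpoints in different components.
A C (6): skip — A and C already connected.
B C (6): add — endpoints in different components.
C E (9): add — endpoints in different components.
MST edges: A D, C D, B C, C E; total weight 5+5+6+9 = 25.

25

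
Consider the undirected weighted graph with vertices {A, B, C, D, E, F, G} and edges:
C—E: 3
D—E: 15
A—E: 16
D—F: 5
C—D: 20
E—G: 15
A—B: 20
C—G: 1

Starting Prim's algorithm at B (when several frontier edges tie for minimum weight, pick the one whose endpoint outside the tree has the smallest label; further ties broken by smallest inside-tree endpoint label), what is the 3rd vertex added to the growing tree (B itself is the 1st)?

Prim, starting at B.
Step 1: frontier [A—B 20] → take A—B (20); add A.
Step 2: frontier [A—E 16] → take A—E (16); add E.
Step 3: frontier [C—E 3, D—E 15, E—G 15] → take C—E (3); add C.
Step 4: frontier [C—G 1, C—D 20, D—E 15, E—G 15] → take C—G (1); add G.
Step 5: frontier [C—D 20, D—E 15] → take D—E (15); add D.
Step 6: frontier [D—F 5] → take D—F (5); add F.
Vertex order: B, A, E, C, G, D, F. The 3rd vertex is E.

E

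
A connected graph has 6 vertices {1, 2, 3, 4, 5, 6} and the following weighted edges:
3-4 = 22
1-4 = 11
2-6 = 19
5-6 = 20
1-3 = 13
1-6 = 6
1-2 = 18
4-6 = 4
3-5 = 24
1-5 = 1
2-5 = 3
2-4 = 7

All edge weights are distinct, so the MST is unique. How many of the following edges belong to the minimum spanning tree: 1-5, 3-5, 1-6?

Kruskal's algorithm — process edges by increasing weight (ties by edge label):
1-5 (1): add. Components now {1,5} {2} {3} {4} {6}
2-5 (3): add. Components now {1,2,5} {3} {4} {6}
4-6 (4): add. Components now {1,2,5} {3} {4,6}
1-6 (6): add. Components now {1,2,4,5,6} {3}
2-4 (7): skip — 2 and 4 already connected.
1-4 (11): skip — 1 and 4 already connected.
1-3 (13): add. Components now {1,2,3,4,5,6}
MST edge set: {1-5, 2-5, 4-6, 1-6, 1-3}.
Of the listed edges, {1-5, 1-6} are in the MST → 2.

2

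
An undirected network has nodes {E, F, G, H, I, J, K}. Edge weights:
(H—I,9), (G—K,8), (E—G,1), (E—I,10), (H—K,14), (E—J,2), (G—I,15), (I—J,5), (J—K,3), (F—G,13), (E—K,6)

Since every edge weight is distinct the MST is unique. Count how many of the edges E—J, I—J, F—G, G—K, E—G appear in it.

4

Kruskal: consider edges lightest-first.
E—G (1): add. Components now {E,G} {F} {H} {I} {J} {K}
E—J (2): add. Components now {E,G,J} {F} {H} {I} {K}
J—K (3): add. Components now {E,G,J,K} {F} {H} {I}
I—J (5): add. Components now {E,G,I,J,K} {F} {H}
E—K (6): skip — E and K already connected.
G—K (8): skip — G and K already connected.
H—I (9): add. Components now {E,G,H,I,J,K} {F}
E—I (10): skip — E and I already connected.
F—G (13): add. Components now {E,F,G,H,I,J,K}
MST edge set: {E—G, E—J, J—K, I—J, H—I, F—G}.
Of the listed edges, {E—J, I—J, F—G, E—G} are in the MST → 4.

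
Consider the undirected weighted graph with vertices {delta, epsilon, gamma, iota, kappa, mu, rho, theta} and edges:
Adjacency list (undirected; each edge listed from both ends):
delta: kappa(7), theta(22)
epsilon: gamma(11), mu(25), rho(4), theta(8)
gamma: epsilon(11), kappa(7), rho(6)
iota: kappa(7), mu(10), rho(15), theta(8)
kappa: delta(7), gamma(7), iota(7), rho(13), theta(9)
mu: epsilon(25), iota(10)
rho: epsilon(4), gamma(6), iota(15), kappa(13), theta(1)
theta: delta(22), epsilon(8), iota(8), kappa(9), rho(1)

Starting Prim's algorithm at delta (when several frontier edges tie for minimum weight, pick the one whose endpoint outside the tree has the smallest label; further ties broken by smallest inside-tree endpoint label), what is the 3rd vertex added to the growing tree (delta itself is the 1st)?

gamma

Prim, starting at delta.
Step 1: cheapest edge leaving the tree is delta—kappa (7); add kappa.
Step 2: cheapest edge leaving the tree is gamma—kappa (7); add gamma.
Step 3: cheapest edge leaving the tree is gamma—rho (6); add rho.
Step 4: cheapest edge leaving the tree is rho—theta (1); add theta.
Step 5: cheapest edge leaving the tree is epsilon—rho (4); add epsilon.
Step 6: cheapest edge leaving the tree is iota—kappa (7); add iota.
Step 7: cheapest edge leaving the tree is iota—mu (10); add mu.
Vertex order: delta, kappa, gamma, rho, theta, epsilon, iota, mu. The 3rd vertex is gamma.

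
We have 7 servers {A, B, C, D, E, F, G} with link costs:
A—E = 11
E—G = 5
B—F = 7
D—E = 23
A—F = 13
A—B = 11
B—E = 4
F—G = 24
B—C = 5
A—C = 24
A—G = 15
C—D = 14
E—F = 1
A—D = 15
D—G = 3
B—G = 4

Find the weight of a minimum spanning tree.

28

Prim's algorithm from E:
Step 1: cheapest edge leaving the tree is E—F (1); add F.
Step 2: cheapest edge leaving the tree is B—E (4); add B.
Step 3: cheapest edge leaving the tree is B—G (4); add G.
Step 4: cheapest edge leaving the tree is D—G (3); add D.
Step 5: cheapest edge leaving the tree is B—C (5); add C.
Step 6: cheapest edge leaving the tree is A—B (11); add A.
MST edges: E—F, B—E, B—G, D—G, B—C, A—B; total weight 1+4+4+3+5+11 = 28.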